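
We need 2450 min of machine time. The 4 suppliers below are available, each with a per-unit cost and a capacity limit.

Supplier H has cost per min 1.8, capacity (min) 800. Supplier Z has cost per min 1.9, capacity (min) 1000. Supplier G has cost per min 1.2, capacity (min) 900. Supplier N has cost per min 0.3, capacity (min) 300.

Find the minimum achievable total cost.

3465

Use suppliers in increasing cost order.
Supplier N at 0.3: take all 300 min — 2150 still needed.
Take 900 from Supplier G at 1.2 — need 1250 more.
Take 800 from Supplier H at 1.8 — need 450 more.
Supplier Z at 1.9: take 450 of its 1000 — requirement met.
Cost = 300×0.3 + 900×1.2 + 800×1.8 + 450×1.9 = 3465.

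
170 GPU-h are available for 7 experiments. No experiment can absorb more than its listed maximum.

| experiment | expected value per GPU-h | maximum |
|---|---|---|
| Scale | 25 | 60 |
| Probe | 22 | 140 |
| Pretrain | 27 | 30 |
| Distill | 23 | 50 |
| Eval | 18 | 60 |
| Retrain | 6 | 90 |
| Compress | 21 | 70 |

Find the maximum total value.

Order the experiments by expected value per GPU-h: Pretrain 27 > Scale 25 > Distill 23 > Probe 22 > Compress 21 > Eval 18 > Retrain 6.
Pretrain takes 30 to reach its cap of 30 ; 140 left.
Scale takes 60 to reach its cap of 60 ; 80 left.
Distill takes 50 to reach its cap of 50 ; 30 left.
Only 30 left; Probe takes them to reach 30.
Total = 25×60 + 22×30 + 27×30 + 23×50 = 4120.

4120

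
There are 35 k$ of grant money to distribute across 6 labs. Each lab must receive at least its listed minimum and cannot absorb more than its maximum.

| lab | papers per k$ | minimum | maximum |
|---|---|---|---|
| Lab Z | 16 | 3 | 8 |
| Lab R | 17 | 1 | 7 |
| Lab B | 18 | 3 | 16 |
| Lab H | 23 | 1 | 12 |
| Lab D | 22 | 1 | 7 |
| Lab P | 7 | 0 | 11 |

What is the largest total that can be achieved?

Meeting every minimum uses 3+1+3+1+1+0 = 9 k$, leaving 26.
Rank by papers per k$: Lab H 23 > Lab D 22 > Lab B 18 > Lab R 17 > Lab Z 16 > Lab P 7.
Give Lab H 11 more to hit its cap of 12 ; 15 left.
Lab D: +6 to 7 (cap) ; 9 left.
Lab B: +9 (room for 13) → 12. Pool exhausted.
Total = 16×3 + 17×1 + 18×12 + 23×12 + 22×7 = 711.

711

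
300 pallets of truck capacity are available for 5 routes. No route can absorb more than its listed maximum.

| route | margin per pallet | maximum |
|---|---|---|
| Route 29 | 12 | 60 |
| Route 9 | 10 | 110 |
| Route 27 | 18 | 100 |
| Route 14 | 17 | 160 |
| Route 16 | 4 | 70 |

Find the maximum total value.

5000

Rank by margin per pallet: Route 27 18 > Route 14 17 > Route 29 12 > Route 9 10 > Route 16 4.
Route 27: +100 to 100 (cap) → 200 left.
Route 14 takes 160 to reach its cap of 160 → 40 left.
Route 29: +40 (room for 60) → 40. Pool exhausted.
Total = 12×40 + 18×100 + 17×160 = 5000.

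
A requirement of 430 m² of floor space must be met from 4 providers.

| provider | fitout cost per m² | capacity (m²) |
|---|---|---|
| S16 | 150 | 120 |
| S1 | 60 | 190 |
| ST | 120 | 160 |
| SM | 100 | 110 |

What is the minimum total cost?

Use providers in increasing cost order.
S1 at 60: take all 190 m² — 240 still needed.
Take 110 from SM at 100 — need 130 more.
ST at 120: take 130 of its 160 — requirement met.
S16: unused.
Cost = 190×60 + 110×100 + 130×120 = 38000.

38000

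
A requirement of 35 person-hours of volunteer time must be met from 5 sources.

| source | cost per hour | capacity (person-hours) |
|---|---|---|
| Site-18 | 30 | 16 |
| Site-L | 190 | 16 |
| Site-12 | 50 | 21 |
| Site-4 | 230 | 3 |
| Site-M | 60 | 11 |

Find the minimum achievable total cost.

Fill from the cheapest source first.
Site-18 at 30: take all 16 person-hours — 19 still needed.
Site-12 (50): take the remaining 19 — done.
Site-M, Site-L, Site-4: unused.
Cost = 16×30 + 19×50 = 1430.

1430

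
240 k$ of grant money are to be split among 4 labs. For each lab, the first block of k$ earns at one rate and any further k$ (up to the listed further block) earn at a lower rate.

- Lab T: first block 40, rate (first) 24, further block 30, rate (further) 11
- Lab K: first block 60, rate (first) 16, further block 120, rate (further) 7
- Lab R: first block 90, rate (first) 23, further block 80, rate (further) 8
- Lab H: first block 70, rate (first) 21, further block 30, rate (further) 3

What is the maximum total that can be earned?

Rank every tier by rate: Lab T/first 24 > Lab R/first 23 > Lab H/first 21 > Lab K/first 16 > Lab T/second 11 > Lab R/second 8 > Lab K/second 7 > Lab H/second 3.
Fill Lab T first block (40 at 24) ; 200 left.
Lab R first at 23: fill all 90 ; 110 left.
Fill Lab H first block (70 at 21) ; 40 left.
Lab K first at 16: only 40 left, fill 40.
Total = 24×40 + 23×90 + 21×70 + 16×40 = 5140.

5140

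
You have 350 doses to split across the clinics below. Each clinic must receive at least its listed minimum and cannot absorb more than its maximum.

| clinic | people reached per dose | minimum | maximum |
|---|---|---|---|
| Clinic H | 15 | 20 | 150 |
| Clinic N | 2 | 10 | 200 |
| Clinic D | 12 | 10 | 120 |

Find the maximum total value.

Meeting every minimum uses 20+10+10 = 40 doses, leaving 310.
Order the clinics by people reached per dose: Clinic H 15 > Clinic D 12 > Clinic N 2.
Clinic H: +130 to 150 (cap) — 180 left.
Give Clinic D 110 more to hit its cap of 120 — 70 left.
Clinic N has room for 190 more but only 70 remain, so it gets 80.
Total = 15×150 + 2×80 + 12×120 = 3850.

3850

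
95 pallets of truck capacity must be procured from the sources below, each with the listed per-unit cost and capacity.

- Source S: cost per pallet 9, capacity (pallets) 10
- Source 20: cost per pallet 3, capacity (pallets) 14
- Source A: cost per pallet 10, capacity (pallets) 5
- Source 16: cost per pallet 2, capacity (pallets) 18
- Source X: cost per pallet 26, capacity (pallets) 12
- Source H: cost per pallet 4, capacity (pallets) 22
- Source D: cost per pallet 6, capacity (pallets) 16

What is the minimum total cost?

662

Fill from the cheapest source first.
Source 16 (2): use full 18 — 77 pallets to go.
Take 14 from Source 20 at 3 — need 63 more.
Source H at 4: take all 22 pallets — 41 still needed.
Source D (6): use full 16 — 25 pallets to go.
Take 10 from Source S at 9 — need 15 more.
Take 5 from Source A at 10 — need 10 more.
Source X at 26: take 10 of its 12 — requirement met.
Cost = 18×2 + 14×3 + 22×4 + 16×6 + 10×9 + 5×10 + 10×26 = 662.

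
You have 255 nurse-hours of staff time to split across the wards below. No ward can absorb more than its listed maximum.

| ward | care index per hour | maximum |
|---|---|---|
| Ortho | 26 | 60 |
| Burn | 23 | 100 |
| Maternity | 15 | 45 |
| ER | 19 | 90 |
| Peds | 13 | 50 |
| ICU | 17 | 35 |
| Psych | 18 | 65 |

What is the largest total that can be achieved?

5660

Rank by care index per hour: Ortho 26 > Burn 23 > ER 19 > Psych 18 > ICU 17 > Maternity 15 > Peds 13.
Ortho takes 60 to reach its cap of 60 — 195 left.
Burn: +100 to 100 (cap) — 95 left.
ER takes 90 to reach its cap of 90 — 5 left.
Only 5 left; Psych takes them to reach 5.
Total = 26×60 + 23×100 + 19×90 + 18×5 = 5660.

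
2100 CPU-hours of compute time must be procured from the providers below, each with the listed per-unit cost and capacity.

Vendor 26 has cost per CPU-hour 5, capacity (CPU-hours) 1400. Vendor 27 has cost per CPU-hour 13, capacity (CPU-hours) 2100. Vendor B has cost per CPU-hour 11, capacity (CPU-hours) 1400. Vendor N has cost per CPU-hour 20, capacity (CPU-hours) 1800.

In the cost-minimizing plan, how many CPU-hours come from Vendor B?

700

Use providers in increasing cost order.
Vendor 26 at 5: take all 1400 CPU-hours — 700 still needed.
Vendor B at 11: take 700 of its 1400 — requirement met.
Vendor 27, Vendor N: unused.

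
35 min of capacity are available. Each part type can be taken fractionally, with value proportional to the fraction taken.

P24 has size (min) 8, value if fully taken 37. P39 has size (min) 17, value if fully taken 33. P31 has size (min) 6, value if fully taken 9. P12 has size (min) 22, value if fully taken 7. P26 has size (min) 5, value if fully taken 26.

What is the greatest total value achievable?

Best value per unit of size first: P26 26/5≈5.2, P24 37/8≈4.62, P39 33/17≈1.94, P31 9/6≈1.5, P12 7/22≈0.318.
Take all of P26 (5 min, value 26) ; 30 min left.
All 8 min of P24 fit (value 37) ; 22 remain.
All 17 min of P39 fit (value 33) ; 5 remain.
5 min left: a 5/6 share of P31 gives 9×5/6 = 7.5.
Total value = 103.5.

103.5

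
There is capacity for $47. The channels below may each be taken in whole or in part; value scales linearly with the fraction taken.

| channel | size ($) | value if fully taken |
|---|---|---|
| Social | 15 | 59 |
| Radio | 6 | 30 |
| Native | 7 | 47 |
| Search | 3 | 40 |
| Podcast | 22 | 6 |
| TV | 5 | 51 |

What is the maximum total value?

230

Best value per unit of size first: Search 40/3≈13.3, TV 51/5≈10.2, Native 47/7≈6.71, Radio 30/6≈5, Social 59/15≈3.93, Podcast 6/22≈0.273.
All 3 $ of Search fit (value 40) ; 44 remain.
TV: take in full, 5 $ for value 51 ; 39 left.
Take all of Native (7 $, value 47) ; 32 $ left.
Take all of Radio (6 $, value 30) ; 26 $ left.
All 15 $ of Social fit (value 59) ; 11 remain.
Fill the last 11 $ with part of Podcast: 11/22 of it earns 3.
Total value = 230.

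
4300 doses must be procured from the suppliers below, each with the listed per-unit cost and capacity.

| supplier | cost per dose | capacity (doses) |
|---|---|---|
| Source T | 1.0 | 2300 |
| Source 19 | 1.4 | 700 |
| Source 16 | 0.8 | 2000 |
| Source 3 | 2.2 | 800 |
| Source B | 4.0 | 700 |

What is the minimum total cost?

3900

Fill from the cheapest supplier first.
Take 2000 from Source 16 at 0.8 — need 2300 more.
Take 2300 from Source T at 1.0 — need 0 more.
Source 19, Source 3, Source B: unused.
Cost = 2000×0.8 + 2300×1.0 = 3900.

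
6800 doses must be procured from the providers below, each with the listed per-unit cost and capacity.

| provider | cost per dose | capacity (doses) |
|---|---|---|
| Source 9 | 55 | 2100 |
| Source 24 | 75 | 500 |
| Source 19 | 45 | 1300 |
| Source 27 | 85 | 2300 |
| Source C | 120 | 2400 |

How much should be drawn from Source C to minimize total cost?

Cheapest first:
Source 19 (45): use full 1300 — 5500 doses to go.
Source 9 at 55: take all 2100 doses — 3400 still needed.
Take 500 from Source 24 at 75 — need 2900 more.
Take 2300 from Source 27 at 85 — need 600 more.
Take 600 from Source C at 120 to finish.

600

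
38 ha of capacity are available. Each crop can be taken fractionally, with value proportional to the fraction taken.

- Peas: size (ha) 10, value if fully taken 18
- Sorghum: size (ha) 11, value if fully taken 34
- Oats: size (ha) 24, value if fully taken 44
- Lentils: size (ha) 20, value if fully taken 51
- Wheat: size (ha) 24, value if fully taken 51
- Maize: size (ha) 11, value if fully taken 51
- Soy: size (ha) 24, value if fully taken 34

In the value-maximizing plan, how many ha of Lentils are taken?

Best value per unit of size first: Maize 51/11≈4.64, Sorghum 34/11≈3.09, Lentils 51/20≈2.55, Wheat 51/24≈2.12, Oats 44/24≈1.83, Peas 18/10≈1.8, Soy 34/24≈1.42.
Maize: take in full, 11 ha for value 51 ; 27 left.
All 11 ha of Sorghum fit (value 34) ; 16 remain.
Only 16 ha remain; take 16/20 of Lentils for value 51×16/20 = 40.8.

16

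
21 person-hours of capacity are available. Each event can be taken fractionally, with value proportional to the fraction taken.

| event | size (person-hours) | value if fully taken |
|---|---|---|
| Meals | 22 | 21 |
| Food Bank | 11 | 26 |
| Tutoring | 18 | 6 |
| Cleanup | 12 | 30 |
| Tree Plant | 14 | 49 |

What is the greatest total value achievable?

Best value per unit of size first: Tree Plant 49/14≈3.5, Cleanup 30/12≈2.5, Food Bank 26/11≈2.36, Meals 21/22≈0.955, Tutoring 6/18≈0.333.
All 14 person-hours of Tree Plant fit (value 49) ; 7 remain.
Only 7 person-hours remain; take 7/12 of Cleanup for value 30×7/12 = 17.5.
Total value = 66.5.

66.5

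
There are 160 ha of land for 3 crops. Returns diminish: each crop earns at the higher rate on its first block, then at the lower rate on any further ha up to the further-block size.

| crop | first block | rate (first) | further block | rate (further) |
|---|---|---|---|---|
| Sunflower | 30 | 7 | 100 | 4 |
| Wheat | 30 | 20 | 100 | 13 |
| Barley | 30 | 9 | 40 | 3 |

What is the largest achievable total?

2170

Order all 6 blocks by rate: Wheat/T1 20 > Wheat/T2 13 > Barley/T1 9 > Sunflower/T1 7 > Sunflower/T2 4 > Barley/T2 3.
Fill Wheat T1 block (30 at 20) ; 130 left.
Wheat/T2 (13): +100 ; 30 left.
Barley T1 at 9: fill all 30 ; 0 left.
Total = 20×30 + 13×100 + 9×30 = 2170.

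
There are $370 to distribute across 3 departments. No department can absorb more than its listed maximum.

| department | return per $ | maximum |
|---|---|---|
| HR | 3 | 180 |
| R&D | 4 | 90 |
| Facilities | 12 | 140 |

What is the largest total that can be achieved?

2460

Highest return per $ first: Facilities 12 > R&D 4 > HR 3.
Facilities: +140 to 140 (cap) — 230 left.
Give R&D 90 to hit its cap of 90 — 140 left.
HR has room for 180 but only 140 remain, so it gets 140.
Total = 3×140 + 4×90 + 12×140 = 2460.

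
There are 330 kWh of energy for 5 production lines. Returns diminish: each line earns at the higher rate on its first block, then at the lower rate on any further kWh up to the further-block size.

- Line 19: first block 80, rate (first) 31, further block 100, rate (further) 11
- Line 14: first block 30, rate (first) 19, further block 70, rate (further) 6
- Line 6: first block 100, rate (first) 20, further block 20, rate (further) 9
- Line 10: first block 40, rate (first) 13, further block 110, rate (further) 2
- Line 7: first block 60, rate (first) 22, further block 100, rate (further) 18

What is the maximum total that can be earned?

Rank every tier by rate: Line 19/tier1 31 > Line 7/tier1 22 > Line 6/tier1 20 > Line 14/tier1 19 > Line 7/tier2 18 > Line 10/tier1 13 > Line 19/tier2 11 > Line 6/tier2 9 > Line 14/tier2 6 > Line 10/tier2 2.
Line 19 tier1 at 31: fill all 80 — 250 left.
Fill Line 7 tier1 block (60 at 22) — 190 left.
Line 6/tier1 (20): +100 — 90 left.
Line 14/tier1 (19): +30 — 60 left.
60 remain; put them into Line 7 tier2 at 18.
Total = 31×80 + 22×60 + 20×100 + 19×30 + 18×60 = 7450.

7450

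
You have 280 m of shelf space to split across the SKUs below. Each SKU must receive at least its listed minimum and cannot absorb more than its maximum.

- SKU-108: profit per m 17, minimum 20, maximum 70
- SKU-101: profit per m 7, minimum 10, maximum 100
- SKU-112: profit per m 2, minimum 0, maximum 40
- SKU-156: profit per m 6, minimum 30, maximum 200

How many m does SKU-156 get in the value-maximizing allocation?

Meeting every minimum uses 20+10+0+30 = 60 m, leaving 220.
Highest profit per m first: SKU-108 17 > SKU-101 7 > SKU-156 6 > SKU-112 2.
SKU-108 takes 50 more to reach its cap of 70 ; 170 left.
Give SKU-101 90 more to hit its cap of 100 ; 80 left.
SKU-156: +80 (room for 170) → 110. Pool exhausted.

110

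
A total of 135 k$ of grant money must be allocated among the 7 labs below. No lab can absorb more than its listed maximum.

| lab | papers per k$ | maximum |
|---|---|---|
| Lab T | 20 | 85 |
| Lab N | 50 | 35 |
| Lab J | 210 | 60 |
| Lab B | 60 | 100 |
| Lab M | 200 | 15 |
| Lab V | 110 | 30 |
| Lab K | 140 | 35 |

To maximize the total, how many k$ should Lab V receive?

Order the labs by papers per k$: Lab J 210 > Lab M 200 > Lab K 140 > Lab V 110 > Lab B 60 > Lab N 50 > Lab T 20.
Give Lab J 60 to hit its cap of 60 → 75 left.
Give Lab M 15 to hit its cap of 15 → 60 left.
Give Lab K 35 to hit its cap of 35 → 25 left.
Lab V has room for 30 but only 25 remain, so it gets 25.

25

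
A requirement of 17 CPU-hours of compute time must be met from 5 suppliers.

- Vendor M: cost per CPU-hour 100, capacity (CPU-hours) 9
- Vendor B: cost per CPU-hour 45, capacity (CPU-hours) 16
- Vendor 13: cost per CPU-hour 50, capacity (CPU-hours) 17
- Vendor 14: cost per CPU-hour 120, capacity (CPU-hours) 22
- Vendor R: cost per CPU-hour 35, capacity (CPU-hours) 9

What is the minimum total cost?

Use suppliers in increasing cost order.
Take 9 from Vendor R at 35 ; need 8 more.
Vendor B at 45: take 8 of its 16 ; requirement met.
Vendor 13, Vendor M, Vendor 14: unused.
Cost = 9×35 + 8×45 = 675.

675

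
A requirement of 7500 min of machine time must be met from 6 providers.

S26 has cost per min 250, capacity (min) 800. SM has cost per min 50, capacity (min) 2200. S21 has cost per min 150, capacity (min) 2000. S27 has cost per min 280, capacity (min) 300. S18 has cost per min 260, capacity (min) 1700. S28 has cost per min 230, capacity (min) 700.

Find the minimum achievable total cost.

Use providers in increasing cost order.
SM (50): use full 2200 → 5300 min to go.
Take 2000 from S21 at 150 → need 3300 more.
S28 (230): use full 700 → 2600 min to go.
S26 at 250: take all 800 min → 1800 still needed.
S18 (260): use full 1700 → 100 min to go.
Take 100 from S27 at 280 to finish.
Cost = 2200×50 + 2000×150 + 700×230 + 800×250 + 1700×260 + 100×280 = 1241000.

1241000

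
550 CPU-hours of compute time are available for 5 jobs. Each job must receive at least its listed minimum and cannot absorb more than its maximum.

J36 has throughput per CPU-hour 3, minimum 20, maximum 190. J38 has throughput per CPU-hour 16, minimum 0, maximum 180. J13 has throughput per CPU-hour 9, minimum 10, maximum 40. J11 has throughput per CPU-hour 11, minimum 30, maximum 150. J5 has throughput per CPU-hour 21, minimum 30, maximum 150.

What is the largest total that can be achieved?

Meeting every minimum uses 20+0+10+30+30 = 90 CPU-hours, leaving 460.
Rank by throughput per CPU-hour: J5 21 > J38 16 > J11 11 > J13 9 > J36 3.
J5: +120 to 150 (cap) → 340 left.
Give J38 180 more to hit its cap of 180 → 160 left.
J11 takes 120 more to reach its cap of 150 → 40 left.
J13: +30 to 40 (cap) → 10 left.
J36: +10 (room for 170) → 30. Pool exhausted.
Total = 3×30 + 16×180 + 9×40 + 11×150 + 21×150 = 8130.

8130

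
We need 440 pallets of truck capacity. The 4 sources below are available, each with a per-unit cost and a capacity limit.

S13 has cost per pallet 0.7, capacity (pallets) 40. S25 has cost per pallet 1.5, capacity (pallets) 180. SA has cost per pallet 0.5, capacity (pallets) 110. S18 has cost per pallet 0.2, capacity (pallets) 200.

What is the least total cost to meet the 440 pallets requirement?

258

Cheapest first:
S18 (0.2): use full 200 → 240 pallets to go.
Take 110 from SA at 0.5 → need 130 more.
S13 (0.7): use full 40 → 90 pallets to go.
S25 (1.5): take the remaining 90 → done.
Cost = 200×0.2 + 110×0.5 + 40×0.7 + 90×1.5 = 258.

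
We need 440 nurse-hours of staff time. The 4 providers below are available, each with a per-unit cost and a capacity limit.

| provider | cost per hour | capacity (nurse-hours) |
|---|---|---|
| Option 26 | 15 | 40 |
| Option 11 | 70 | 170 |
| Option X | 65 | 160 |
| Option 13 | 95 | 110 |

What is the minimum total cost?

29550

Use providers in increasing cost order.
Option 26 (15): use full 40 → 400 nurse-hours to go.
Take 160 from Option X at 65 → need 240 more.
Take 170 from Option 11 at 70 → need 70 more.
Option 13 (95): take the remaining 70 → done.
Cost = 40×15 + 160×65 + 170×70 + 70×95 = 29550.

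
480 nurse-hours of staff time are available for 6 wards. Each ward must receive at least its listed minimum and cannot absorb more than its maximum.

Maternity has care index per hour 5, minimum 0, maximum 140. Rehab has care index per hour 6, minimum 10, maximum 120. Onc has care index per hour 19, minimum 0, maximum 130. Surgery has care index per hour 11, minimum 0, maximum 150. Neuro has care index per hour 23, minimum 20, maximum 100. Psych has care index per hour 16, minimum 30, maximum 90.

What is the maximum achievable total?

Meeting every minimum uses 0+10+0+0+20+30 = 60 nurse-hours, leaving 420.
Order the wards by care index per hour: Neuro 23 > Onc 19 > Psych 16 > Surgery 11 > Rehab 6 > Maternity 5.
Neuro takes 80 more to reach its cap of 100 → 340 left.
Onc: +130 to 130 (cap) → 210 left.
Psych takes 60 more to reach its cap of 90 → 150 left.
Surgery: +150 to 150 (cap) → 0 left.
Total = 6×10 + 19×130 + 11×150 + 23×100 + 16×90 = 7920.

7920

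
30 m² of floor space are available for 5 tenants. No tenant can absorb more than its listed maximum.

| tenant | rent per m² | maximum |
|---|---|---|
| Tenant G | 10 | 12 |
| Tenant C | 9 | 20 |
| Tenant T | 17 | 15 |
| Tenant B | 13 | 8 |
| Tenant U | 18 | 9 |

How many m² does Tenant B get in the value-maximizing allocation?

6

Rank by rent per m²: Tenant U 18 > Tenant T 17 > Tenant B 13 > Tenant G 10 > Tenant C 9.
Give Tenant U 9 to hit its cap of 9 — 21 left.
Give Tenant T 15 to hit its cap of 15 — 6 left.
Tenant B has room for 8 but only 6 remain, so it gets 6.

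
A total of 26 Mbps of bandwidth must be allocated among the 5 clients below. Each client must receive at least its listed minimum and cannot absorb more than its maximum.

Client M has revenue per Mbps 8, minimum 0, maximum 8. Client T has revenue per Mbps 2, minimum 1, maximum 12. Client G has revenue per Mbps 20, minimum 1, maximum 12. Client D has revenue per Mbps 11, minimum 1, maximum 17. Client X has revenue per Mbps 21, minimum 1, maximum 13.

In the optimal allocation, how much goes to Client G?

Meeting every minimum uses 0+1+1+1+1 = 4 Mbps, leaving 22.
Order the clients by revenue per Mbps: Client X 21 > Client G 20 > Client D 11 > Client M 8 > Client T 2.
Client X: +12 to 13 (cap) → 10 left.
Client G: +10 (room for 11) → 11. Pool exhausted.

11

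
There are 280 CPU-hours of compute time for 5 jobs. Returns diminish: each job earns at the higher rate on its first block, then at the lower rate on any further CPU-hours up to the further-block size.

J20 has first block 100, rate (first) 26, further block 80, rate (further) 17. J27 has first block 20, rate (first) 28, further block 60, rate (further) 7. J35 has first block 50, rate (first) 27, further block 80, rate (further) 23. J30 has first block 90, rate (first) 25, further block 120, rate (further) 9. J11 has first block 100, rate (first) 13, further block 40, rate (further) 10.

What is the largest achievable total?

7220

Treat each block as its own option and order by rate: J27/first 28 > J35/first 27 > J20/first 26 > J30/first 25 > J35/second 23 > J20/second 17 > J11/first 13 > J11/second 10 > J30/second 9 > J27/second 7.
Fill J27 first block (20 at 28) → 260 left.
J35 first at 27: fill all 50 → 210 left.
J20/first (26): +100 → 110 left.
Fill J30 first block (90 at 25) → 20 left.
J35 second at 23: only 20 left, fill 20.
Total = 28×20 + 27×50 + 26×100 + 25×90 + 23×20 = 7220.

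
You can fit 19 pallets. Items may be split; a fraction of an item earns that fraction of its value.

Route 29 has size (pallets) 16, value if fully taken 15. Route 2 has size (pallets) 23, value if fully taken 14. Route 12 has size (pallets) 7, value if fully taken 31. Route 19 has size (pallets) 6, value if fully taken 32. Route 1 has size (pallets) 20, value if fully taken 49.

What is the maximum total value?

77.7

Best value per unit of size first: Route 19 32/6≈5.33, Route 12 31/7≈4.43, Route 1 49/20≈2.45, Route 29 15/16≈0.938, Route 2 14/23≈0.609.
Route 19: take in full, 6 pallets for value 32 — 13 left.
All 7 pallets of Route 12 fit (value 31) — 6 remain.
6 pallets left: a 6/20 share of Route 1 gives 49×6/20 = 14.7.
Total value = 77.7.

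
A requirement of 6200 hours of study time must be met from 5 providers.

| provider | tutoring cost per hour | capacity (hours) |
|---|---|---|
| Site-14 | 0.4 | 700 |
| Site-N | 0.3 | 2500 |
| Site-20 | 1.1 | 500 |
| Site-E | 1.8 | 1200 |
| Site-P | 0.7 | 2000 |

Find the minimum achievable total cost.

3880

Fill from the cheapest provider first.
Site-N at 0.3: take all 2500 hours → 3700 still needed.
Site-14 (0.4): use full 700 → 3000 hours to go.
Site-P (0.7): use full 2000 → 1000 hours to go.
Site-20 (1.1): use full 500 → 500 hours to go.
Site-E at 1.8: take 500 of its 1200 → requirement met.
Cost = 2500×0.3 + 700×0.4 + 2000×0.7 + 500×1.1 + 500×1.8 = 3880.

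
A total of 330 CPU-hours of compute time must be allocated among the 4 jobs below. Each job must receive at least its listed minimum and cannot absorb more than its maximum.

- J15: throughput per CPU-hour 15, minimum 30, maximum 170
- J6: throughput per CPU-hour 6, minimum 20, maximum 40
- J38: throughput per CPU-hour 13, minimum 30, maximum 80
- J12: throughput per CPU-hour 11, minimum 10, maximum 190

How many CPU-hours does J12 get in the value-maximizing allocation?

Meeting every minimum uses 30+20+30+10 = 90 CPU-hours, leaving 240.
Highest throughput per CPU-hour first: J15 15 > J38 13 > J12 11 > J6 6.
Give J15 140 more to hit its cap of 170 ; 100 left.
J38: +50 to 80 (cap) ; 50 left.
J12: +50 (room for 180) → 60. Pool exhausted.

60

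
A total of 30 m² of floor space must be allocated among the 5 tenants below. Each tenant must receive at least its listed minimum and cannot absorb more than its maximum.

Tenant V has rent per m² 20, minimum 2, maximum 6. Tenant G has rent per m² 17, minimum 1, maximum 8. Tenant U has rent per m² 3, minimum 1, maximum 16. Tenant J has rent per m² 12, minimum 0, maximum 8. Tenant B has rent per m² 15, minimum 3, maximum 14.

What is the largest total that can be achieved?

481

Meeting every minimum uses 2+1+1+0+3 = 7 m², leaving 23.
Rank by rent per m²: Tenant V 20 > Tenant G 17 > Tenant B 15 > Tenant J 12 > Tenant U 3.
Tenant V takes 4 more to reach its cap of 6 ; 19 left.
Tenant G takes 7 more to reach its cap of 8 ; 12 left.
Tenant B: +11 to 14 (cap) ; 1 left.
Tenant J has room for 8 more but only 1 remain, so it gets 1.
Total = 20×6 + 17×8 + 3×1 + 12×1 + 15×14 = 481.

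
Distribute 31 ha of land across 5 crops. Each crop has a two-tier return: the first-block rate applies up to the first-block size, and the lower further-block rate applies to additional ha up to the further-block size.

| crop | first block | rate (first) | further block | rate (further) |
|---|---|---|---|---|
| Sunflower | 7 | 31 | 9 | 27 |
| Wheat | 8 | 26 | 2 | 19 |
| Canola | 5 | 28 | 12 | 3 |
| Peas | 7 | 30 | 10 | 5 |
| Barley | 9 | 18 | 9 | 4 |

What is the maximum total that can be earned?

888

Rank every tier by rate: Sunflower/T1 31 > Peas/T1 30 > Canola/T1 28 > Sunflower/T2 27 > Wheat/T1 26 > Wheat/T2 19 > Barley/T1 18 > Peas/T2 5 > Barley/T2 4 > Canola/T2 3.
Fill Sunflower T1 block (7 at 31) → 24 left.
Fill Peas T1 block (7 at 30) → 17 left.
Fill Canola T1 block (5 at 28) → 12 left.
Sunflower/T2 (27): +9 → 3 left.
3 remain; put them into Wheat T1 at 26.
Total = 31×7 + 30×7 + 28×5 + 27×9 + 26×3 = 888.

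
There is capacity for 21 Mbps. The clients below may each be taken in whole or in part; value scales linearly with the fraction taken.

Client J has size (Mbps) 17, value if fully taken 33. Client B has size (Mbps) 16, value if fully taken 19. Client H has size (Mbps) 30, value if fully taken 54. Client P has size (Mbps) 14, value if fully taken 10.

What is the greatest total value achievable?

Sort by value density: Client J 33/17≈1.94, Client H 54/30≈1.8, Client B 19/16≈1.19, Client P 10/14≈0.714.
Take all of Client J (17 Mbps, value 33) ; 4 Mbps left.
Only 4 Mbps remain; take 4/30 of Client H for value 54×4/30 = 7.2.
Total value = 40.2.

40.2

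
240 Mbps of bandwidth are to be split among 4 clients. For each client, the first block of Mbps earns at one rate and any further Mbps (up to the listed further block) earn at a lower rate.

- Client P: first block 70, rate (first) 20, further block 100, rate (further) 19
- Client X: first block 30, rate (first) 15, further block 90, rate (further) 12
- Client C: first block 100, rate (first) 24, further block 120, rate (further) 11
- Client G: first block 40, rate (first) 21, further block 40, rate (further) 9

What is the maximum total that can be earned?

5210

Order all 8 blocks by rate: Client C/tier1 24 > Client G/tier1 21 > Client P/tier1 20 > Client P/tier2 19 > Client X/tier1 15 > Client X/tier2 12 > Client C/tier2 11 > Client G/tier2 9.
Client C tier1 at 24: fill all 100 — 140 left.
Client G tier1 at 21: fill all 40 — 100 left.
Client P tier1 at 20: fill all 70 — 30 left.
30 remain; put them into Client P tier2 at 19.
Total = 24×100 + 21×40 + 20×70 + 19×30 = 5210.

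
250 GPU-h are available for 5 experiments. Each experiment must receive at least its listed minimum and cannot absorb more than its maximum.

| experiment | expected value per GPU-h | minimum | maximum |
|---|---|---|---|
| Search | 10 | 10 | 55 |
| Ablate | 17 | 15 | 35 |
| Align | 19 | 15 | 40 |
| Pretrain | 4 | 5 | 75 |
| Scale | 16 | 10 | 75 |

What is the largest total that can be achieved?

Meeting every minimum uses 10+15+15+5+10 = 55 GPU-h, leaving 195.
Highest expected value per GPU-h first: Align 19 > Ablate 17 > Scale 16 > Search 10 > Pretrain 4.
Align: +25 to 40 (cap) → 170 left.
Ablate takes 20 more to reach its cap of 35 → 150 left.
Scale: +65 to 75 (cap) → 85 left.
Search: +45 to 55 (cap) → 40 left.
Pretrain has room for 70 more but only 40 remain, so it gets 45.
Total = 10×55 + 17×35 + 19×40 + 4×45 + 16×75 = 3285.

3285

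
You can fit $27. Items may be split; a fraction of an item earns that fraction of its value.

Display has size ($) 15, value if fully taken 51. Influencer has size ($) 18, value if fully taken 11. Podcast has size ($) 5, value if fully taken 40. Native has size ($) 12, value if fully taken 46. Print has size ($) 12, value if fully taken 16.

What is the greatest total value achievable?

120

Best value per unit of size first: Podcast 40/5≈8, Native 46/12≈3.83, Display 51/15≈3.4, Print 16/12≈1.33, Influencer 11/18≈0.611.
Take all of Podcast (5 $, value 40) ; 22 $ left.
All 12 $ of Native fit (value 46) ; 10 remain.
Only 10 $ remain; take 10/15 of Display for value 51×10/15 = 34.
Total value = 120.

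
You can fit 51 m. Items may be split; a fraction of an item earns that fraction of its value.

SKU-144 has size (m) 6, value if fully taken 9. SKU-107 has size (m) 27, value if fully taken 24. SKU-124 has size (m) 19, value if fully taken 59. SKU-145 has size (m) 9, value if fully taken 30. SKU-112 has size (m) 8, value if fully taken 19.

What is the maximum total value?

Best value per unit of size first: SKU-145 30/9≈3.33, SKU-124 59/19≈3.11, SKU-112 19/8≈2.38, SKU-144 9/6≈1.5, SKU-107 24/27≈0.889.
Take all of SKU-145 (9 m, value 30) ; 42 m left.
All 19 m of SKU-124 fit (value 59) ; 23 remain.
Take all of SKU-112 (8 m, value 19) ; 15 m left.
All 6 m of SKU-144 fit (value 9) ; 9 remain.
Fill the last 9 m with part of SKU-107: 9/27 of it earns 8.
Total value = 125.

125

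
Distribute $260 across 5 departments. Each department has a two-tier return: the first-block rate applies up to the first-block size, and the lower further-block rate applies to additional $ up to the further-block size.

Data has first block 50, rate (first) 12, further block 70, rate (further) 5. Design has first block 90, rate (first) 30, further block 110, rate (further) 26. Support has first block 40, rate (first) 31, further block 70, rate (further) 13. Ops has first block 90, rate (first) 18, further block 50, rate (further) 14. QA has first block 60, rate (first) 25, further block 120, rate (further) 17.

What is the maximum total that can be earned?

7300

Rank every tier by rate: Support/T1 31 > Design/T1 30 > Design/T2 26 > QA/T1 25 > Ops/T1 18 > QA/T2 17 > Ops/T2 14 > Support/T2 13 > Data/T1 12 > Data/T2 5.
Support T1 at 31: fill all 40 — 220 left.
Design/T1 (30): +90 — 130 left.
Fill Design T2 block (110 at 26) — 20 left.
QA/T1: +20 of 60 at 25; pool empty.
Total = 31×40 + 30×90 + 26×110 + 25×20 = 7300.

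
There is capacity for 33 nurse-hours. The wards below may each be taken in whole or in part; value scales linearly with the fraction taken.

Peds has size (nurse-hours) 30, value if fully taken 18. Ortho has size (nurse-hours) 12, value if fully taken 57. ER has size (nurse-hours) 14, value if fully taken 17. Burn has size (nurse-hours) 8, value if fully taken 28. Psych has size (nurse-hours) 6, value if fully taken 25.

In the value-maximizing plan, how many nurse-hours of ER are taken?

Sort by value density: Ortho 57/12≈4.75, Psych 25/6≈4.17, Burn 28/8≈3.5, ER 17/14≈1.21, Peds 18/30≈0.6.
Ortho: take in full, 12 nurse-hours for value 57 ; 21 left.
Psych: take in full, 6 nurse-hours for value 25 ; 15 left.
Burn: take in full, 8 nurse-hours for value 28 ; 7 left.
7 nurse-hours left: a 7/14 share of ER gives 17×7/14 = 8.5.

7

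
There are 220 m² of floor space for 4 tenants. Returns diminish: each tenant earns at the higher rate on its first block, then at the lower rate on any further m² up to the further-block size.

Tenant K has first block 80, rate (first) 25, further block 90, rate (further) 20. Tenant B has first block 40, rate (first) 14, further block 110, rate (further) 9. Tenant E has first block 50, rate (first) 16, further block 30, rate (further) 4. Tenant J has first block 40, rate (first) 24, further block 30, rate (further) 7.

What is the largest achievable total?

4920

Rank every tier by rate: Tenant K/T1 25 > Tenant J/T1 24 > Tenant K/T2 20 > Tenant E/T1 16 > Tenant B/T1 14 > Tenant B/T2 9 > Tenant J/T2 7 > Tenant E/T2 4.
Tenant K T1 at 25: fill all 80 → 140 left.
Tenant J T1 at 24: fill all 40 → 100 left.
Fill Tenant K T2 block (90 at 20) → 10 left.
10 remain; put them into Tenant E T1 at 16.
Total = 25×80 + 24×40 + 20×90 + 16×10 = 4920.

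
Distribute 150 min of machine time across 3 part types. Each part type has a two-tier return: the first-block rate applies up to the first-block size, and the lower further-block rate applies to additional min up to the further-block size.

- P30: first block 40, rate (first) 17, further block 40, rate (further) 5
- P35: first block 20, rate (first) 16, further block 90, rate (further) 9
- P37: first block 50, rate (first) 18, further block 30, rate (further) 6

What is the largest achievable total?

2260

Treat each block as its own option and order by rate: P37/first 18 > P30/first 17 > P35/first 16 > P35/second 9 > P37/second 6 > P30/second 5.
P37 first at 18: fill all 50 ; 100 left.
P30/first (17): +40 ; 60 left.
Fill P35 first block (20 at 16) ; 40 left.
40 remain; put them into P35 second at 9.
Total = 18×50 + 17×40 + 16×20 + 9×40 = 2260.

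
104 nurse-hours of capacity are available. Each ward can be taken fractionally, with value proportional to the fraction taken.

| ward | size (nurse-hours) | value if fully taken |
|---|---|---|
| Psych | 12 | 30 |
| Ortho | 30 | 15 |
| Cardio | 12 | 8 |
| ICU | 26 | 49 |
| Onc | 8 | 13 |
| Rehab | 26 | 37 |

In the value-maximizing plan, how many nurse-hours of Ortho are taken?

Sort by value density: Psych 30/12≈2.5, ICU 49/26≈1.88, Onc 13/8≈1.62, Rehab 37/26≈1.42, Cardio 8/12≈0.667, Ortho 15/30≈0.5.
Take all of Psych (12 nurse-hours, value 30) → 92 nurse-hours left.
ICU: take in full, 26 nurse-hours for value 49 → 66 left.
Onc: take in full, 8 nurse-hours for value 13 → 58 left.
Take all of Rehab (26 nurse-hours, value 37) → 32 nurse-hours left.
Cardio: take in full, 12 nurse-hours for value 8 → 20 left.
20 nurse-hours left: a 20/30 share of Ortho gives 15×20/30 = 10.

20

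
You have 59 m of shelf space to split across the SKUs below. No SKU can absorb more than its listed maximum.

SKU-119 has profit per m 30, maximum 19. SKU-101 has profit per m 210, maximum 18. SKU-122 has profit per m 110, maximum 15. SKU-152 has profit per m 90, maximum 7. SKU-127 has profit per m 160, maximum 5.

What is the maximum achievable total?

Highest profit per m first: SKU-101 210 > SKU-127 160 > SKU-122 110 > SKU-152 90 > SKU-119 30.
SKU-101 takes 18 to reach its cap of 18 — 41 left.
SKU-127: +5 to 5 (cap) — 36 left.
SKU-122: +15 to 15 (cap) — 21 left.
Give SKU-152 7 to hit its cap of 7 — 14 left.
Only 14 left; SKU-119 takes them to reach 14.
Total = 30×14 + 210×18 + 110×15 + 90×7 + 160×5 = 7280.

7280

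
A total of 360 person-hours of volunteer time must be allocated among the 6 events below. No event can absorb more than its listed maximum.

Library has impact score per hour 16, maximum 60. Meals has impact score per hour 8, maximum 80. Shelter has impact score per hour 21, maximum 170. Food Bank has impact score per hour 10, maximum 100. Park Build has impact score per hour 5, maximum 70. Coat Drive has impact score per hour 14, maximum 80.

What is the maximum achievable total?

Order the events by impact score per hour: Shelter 21 > Library 16 > Coat Drive 14 > Food Bank 10 > Meals 8 > Park Build 5.
Shelter: +170 to 170 (cap) → 190 left.
Give Library 60 to hit its cap of 60 → 130 left.
Coat Drive: +80 to 80 (cap) → 50 left.
Food Bank: +50 (room for 100) → 50. Pool exhausted.
Total = 16×60 + 21×170 + 10×50 + 14×80 = 6150.

6150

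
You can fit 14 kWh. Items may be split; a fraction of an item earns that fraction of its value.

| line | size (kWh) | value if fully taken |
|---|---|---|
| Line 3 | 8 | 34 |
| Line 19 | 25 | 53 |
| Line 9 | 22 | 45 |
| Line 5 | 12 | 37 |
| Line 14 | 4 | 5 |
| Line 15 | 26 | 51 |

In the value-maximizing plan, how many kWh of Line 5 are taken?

6

Best value per unit of size first: Line 3 34/8≈4.25, Line 5 37/12≈3.08, Line 19 53/25≈2.12, Line 9 45/22≈2.05, Line 15 51/26≈1.96, Line 14 5/4≈1.25.
Take all of Line 3 (8 kWh, value 34) ; 6 kWh left.
Only 6 kWh remain; take 6/12 of Line 5 for value 37×6/12 = 18.5.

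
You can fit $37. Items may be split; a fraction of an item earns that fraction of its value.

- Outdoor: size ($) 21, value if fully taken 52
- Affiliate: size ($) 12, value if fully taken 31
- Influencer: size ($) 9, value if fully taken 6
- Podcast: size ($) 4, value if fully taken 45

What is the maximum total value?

Sort by value density: Podcast 45/4≈11.2, Affiliate 31/12≈2.58, Outdoor 52/21≈2.48, Influencer 6/9≈0.667.
Podcast: take in full, 4 $ for value 45 ; 33 left.
All 12 $ of Affiliate fit (value 31) ; 21 remain.
Take all of Outdoor (21 $, value 52) ; 0 $ left.
Total value = 128.

128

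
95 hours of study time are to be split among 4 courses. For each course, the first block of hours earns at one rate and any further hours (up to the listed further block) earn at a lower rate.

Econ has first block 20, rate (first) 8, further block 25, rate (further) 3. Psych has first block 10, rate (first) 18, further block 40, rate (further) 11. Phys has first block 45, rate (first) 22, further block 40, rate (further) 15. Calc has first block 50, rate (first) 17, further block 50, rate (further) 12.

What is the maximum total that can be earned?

Treat each block as its own option and order by rate: Phys/tier1 22 > Psych/tier1 18 > Calc/tier1 17 > Phys/tier2 15 > Calc/tier2 12 > Psych/tier2 11 > Econ/tier1 8 > Econ/tier2 3.
Fill Phys tier1 block (45 at 22) — 50 left.
Fill Psych tier1 block (10 at 18) — 40 left.
Calc tier1 at 17: only 40 left, fill 40.
Total = 22×45 + 18×10 + 17×40 = 1850.

1850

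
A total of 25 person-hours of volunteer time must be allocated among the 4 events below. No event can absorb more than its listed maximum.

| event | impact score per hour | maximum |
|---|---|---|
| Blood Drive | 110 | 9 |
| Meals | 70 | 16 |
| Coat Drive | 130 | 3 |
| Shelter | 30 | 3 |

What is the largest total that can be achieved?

2290

Highest impact score per hour first: Coat Drive 130 > Blood Drive 110 > Meals 70 > Shelter 30.
Coat Drive: +3 to 3 (cap) — 22 left.
Blood Drive takes 9 to reach its cap of 9 — 13 left.
Meals: +13 (room for 16) → 13. Pool exhausted.
Total = 110×9 + 70×13 + 130×3 = 2290.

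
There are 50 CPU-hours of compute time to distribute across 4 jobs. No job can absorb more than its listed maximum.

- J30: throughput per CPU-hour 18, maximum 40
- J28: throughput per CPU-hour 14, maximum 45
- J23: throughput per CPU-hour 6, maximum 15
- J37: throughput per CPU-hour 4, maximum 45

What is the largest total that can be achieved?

Order the jobs by throughput per CPU-hour: J30 18 > J28 14 > J23 6 > J37 4.
J30: +40 to 40 (cap) → 10 left.
J28: +10 (room for 45) → 10. Pool exhausted.
Total = 18×40 + 14×10 = 860.

860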